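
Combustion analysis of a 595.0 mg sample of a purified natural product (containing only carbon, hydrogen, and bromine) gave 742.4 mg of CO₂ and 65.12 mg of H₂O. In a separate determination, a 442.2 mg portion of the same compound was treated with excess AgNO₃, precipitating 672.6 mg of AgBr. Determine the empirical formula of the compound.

C7H3Br2

mol C = 0.7424 g CO₂ ÷ 44.009 g/mol = 0.016869 mol
mol H = 2 × 0.06512 g H₂O ÷ 18.015 g/mol = 0.0072295 mol
From the AgBr data: mol Br per gram of compound = (0.6726 ÷ 187.772) ÷ 0.4422 = 0.0081004 mol/g, so in the 0.5950 g combustion sample mol Br = 0.0048197 mol
Divide by the smallest (0.0048197 mol): C 3.500, H 1.500, Br 1.000
Multiplying each by 2 gives whole numbers: C 7.00, H 3.00, Br 2.00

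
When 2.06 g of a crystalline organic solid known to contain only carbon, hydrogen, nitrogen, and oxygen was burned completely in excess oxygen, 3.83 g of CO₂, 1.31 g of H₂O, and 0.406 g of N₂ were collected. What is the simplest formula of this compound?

mol C = 3.83 g CO₂ ÷ 44.009 g/mol = 0.08703 mol
mol H = 2 × 1.31 g H₂O ÷ 18.015 g/mol = 0.1454 mol
mol N = 2 × 0.406 g N₂ ÷ 28.014 g/mol = 0.02899 mol
mass O = 2.06 − (1.045 + 0.1466 + 0.4060) = 0.4621 g → mol O = 0.4621 ÷ 15.999 = 0.02888 mol
Divide by the smallest (0.02888 mol): C 3.013, H 5.035, N 1.004, O 1.000

C3H5NO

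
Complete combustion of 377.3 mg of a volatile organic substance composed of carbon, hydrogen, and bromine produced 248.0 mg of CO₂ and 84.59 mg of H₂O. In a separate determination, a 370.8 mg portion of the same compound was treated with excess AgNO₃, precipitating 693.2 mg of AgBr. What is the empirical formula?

C3H5Br2

mol C = 0.2480 g CO₂ ÷ 44.009 g/mol = 0.0056352 mol
mol H = 2 × 0.08459 g H₂O ÷ 18.015 g/mol = 0.0093911 mol
From the AgBr data: mol Br per gram of compound = (0.6932 ÷ 187.772) ÷ 0.3708 = 0.0099561 mol/g, so in the 0.3773 g combustion sample mol Br = 0.0037564 mol
Divide by the smallest (0.0037564 mol): C 1.500, H 2.500, Br 1.000
Multiplying each by 2 gives whole numbers: C 3.00, H 5.00, Br 2.00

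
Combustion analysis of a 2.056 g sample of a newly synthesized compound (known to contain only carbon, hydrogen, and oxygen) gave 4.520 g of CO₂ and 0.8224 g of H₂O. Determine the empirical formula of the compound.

C9H8O4

mol C = 4.520 g CO₂ ÷ 44.009 g/mol = 0.10271 mol
mol H = 2 × 0.8224 g H₂O ÷ 18.015 g/mol = 0.091302 mol
mass O = 2.056 − (1.2336 + 0.092032) = 0.73036 g → mol O = 0.73036 ÷ 15.999 = 0.045651 mol
Divide by the smallest (0.045651 mol): C 2.250, H 2.000, O 1.000
Multiplying each by 4 gives whole numbers: C 9.00, H 8.00, O 4.00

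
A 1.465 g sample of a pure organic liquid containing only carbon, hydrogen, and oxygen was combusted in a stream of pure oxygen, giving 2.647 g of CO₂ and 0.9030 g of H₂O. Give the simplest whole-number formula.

mol C = 2.647 g CO₂ ÷ 44.009 g/mol = 0.060147 mol
mol H = 2 × 0.9030 g H₂O ÷ 18.015 g/mol = 0.10025 mol
mass O = 1.465 − (0.72242 + 0.10105) = 0.64153 g → mol O = 0.64153 ÷ 15.999 = 0.040098 mol
Divide by the smallest (0.040098 mol): C 1.500, H 2.500, O 1.000
Multiplying each by 2 gives whole numbers: C 3.00, H 5.00, O 2.00

C3H5O2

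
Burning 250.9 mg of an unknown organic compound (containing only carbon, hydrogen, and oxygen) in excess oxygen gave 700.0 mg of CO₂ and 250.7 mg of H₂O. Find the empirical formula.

mol C = 0.7000 g CO₂ ÷ 44.009 g/mol = 0.015906 mol
mol H = 2 × 0.2507 g H₂O ÷ 18.015 g/mol = 0.027832 mol
mass O = 0.2509 − (0.19105 + 0.028055) = 0.031800 g → mol O = 0.031800 ÷ 15.999 = 0.0019876 mol
Divide by the smallest (0.0019876 mol): C 8.002, H 14.003, O 1.000

C8H14O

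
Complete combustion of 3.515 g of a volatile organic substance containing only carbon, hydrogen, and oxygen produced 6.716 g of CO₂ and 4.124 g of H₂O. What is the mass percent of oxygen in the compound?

34.72%

mol C = 6.716 g CO₂ ÷ 44.009 g/mol = 0.15261 mol
mol H = 2 × 4.124 g H₂O ÷ 18.015 g/mol = 0.45784 mol
mass O = 3.515 − (1.8329 + 0.46150) = 1.2206 g → mol O = 1.2206 ÷ 15.999 = 0.076290 mol
mass % O = 1.2206 g ÷ 3.515 g × 100%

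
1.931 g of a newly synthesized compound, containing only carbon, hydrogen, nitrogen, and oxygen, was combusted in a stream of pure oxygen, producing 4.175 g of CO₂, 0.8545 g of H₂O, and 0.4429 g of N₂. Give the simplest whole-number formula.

mol C = 4.175 g CO₂ ÷ 44.009 g/mol = 0.094867 mol
mol H = 2 × 0.8545 g H₂O ÷ 18.015 g/mol = 0.094865 mol
mol N = 2 × 0.4429 g N₂ ÷ 28.014 g/mol = 0.031620 mol
mass O = 1.931 − (1.1394 + 0.095624 + 0.44290) = 0.25303 g → mol O = 0.25303 ÷ 15.999 = 0.015815 mol
Divide by the smallest (0.015815 mol): C 5.998, H 5.998, N 1.999, O 1.000

C6H6N2O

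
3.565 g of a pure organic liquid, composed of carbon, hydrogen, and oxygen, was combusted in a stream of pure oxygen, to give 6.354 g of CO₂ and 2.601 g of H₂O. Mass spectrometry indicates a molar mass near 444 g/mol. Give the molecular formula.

C18H36O12

mol C = 6.354 g CO₂ ÷ 44.009 g/mol = 0.14438 mol
mol H = 2 × 2.601 g H₂O ÷ 18.015 g/mol = 0.28876 mol
mass O = 3.565 − (1.7341 + 0.29107) = 1.5398 g → mol O = 1.5398 ÷ 15.999 = 0.096243 mol
Divide by the smallest (0.096243 mol): C 1.500, H 3.000, O 1.000
Multiplying each by 2 gives whole numbers: C 3.00, H 6.00, O 2.00
Empirical formula: C3H6O2
Empirical-formula mass = 74.08 g/mol; 444 ÷ 74.08 ≈ 6, so the molecular formula is C18H36O12.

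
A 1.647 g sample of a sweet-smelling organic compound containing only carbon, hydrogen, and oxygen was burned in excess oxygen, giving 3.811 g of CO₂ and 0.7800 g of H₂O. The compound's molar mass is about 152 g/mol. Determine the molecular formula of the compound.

mol C = 3.811 g CO₂ ÷ 44.009 g/mol = 0.086596 mol
mol H = 2 × 0.7800 g H₂O ÷ 18.015 g/mol = 0.086595 mol
mass O = 1.647 − (1.0401 + 0.087287) = 0.51961 g → mol O = 0.51961 ÷ 15.999 = 0.032478 mol
Divide by the smallest (0.032478 mol): C 2.666, H 2.666, O 1.000
Multiplying each by 3 gives whole numbers: C 8.00, H 8.00, O 3.00
Empirical formula: C8H8O3
Empirical-formula mass = 152.15 g/mol; 152 ÷ 152.15 ≈ 1, so the molecular formula is C8H8O3.

C8H8O3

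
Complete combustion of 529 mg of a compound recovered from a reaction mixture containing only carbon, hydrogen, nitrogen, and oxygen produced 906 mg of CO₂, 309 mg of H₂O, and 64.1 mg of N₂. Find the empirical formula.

C9H15N2O5

mol C = 0.906 g CO₂ ÷ 44.009 g/mol = 0.02059 mol
mol H = 2 × 0.309 g H₂O ÷ 18.015 g/mol = 0.03430 mol
mol N = 2 × 0.0641 g N₂ ÷ 28.014 g/mol = 0.004576 mol
mass O = 0.529 − (0.2473 + 0.03458 + 0.06410) = 0.1831 g → mol O = 0.1831 ÷ 15.999 = 0.01144 mol
Divide by the smallest (0.004576 mol): C 4.499, H 7.496, N 1.000, O 2.500
Multiplying each by 2 gives whole numbers: C 9.00, H 14.99, N 2.00, O 5.00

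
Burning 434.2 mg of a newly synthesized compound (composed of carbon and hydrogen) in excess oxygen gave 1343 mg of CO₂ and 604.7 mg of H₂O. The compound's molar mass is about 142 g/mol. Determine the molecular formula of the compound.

C10H22

mol C = 1.343 g CO₂ ÷ 44.009 g/mol = 0.030516 mol
mol H = 2 × 0.6047 g H₂O ÷ 18.015 g/mol = 0.067133 mol
Divide by the smallest (0.030516 mol): C 1.000, H 2.200
Multiplying each by 5 gives whole numbers: C 5.00, H 11.00
Empirical formula: C5H11
Empirical-formula mass = 71.14 g/mol; 142 ÷ 71.14 ≈ 2, so the molecular formula is C10H22.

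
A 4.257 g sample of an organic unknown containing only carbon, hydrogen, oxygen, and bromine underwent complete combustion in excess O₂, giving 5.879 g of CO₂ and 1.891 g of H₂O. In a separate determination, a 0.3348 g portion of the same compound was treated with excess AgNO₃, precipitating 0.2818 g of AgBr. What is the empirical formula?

mol C = 5.879 g CO₂ ÷ 44.009 g/mol = 0.13359 mol
mol H = 2 × 1.891 g H₂O ÷ 18.015 g/mol = 0.20994 mol
From the AgBr data: mol Br per gram of compound = (0.2818 ÷ 187.772) ÷ 0.3348 = 0.0044825 mol/g, so in the 4.257 g combustion sample mol Br = 0.019082 mol
mass O = 4.257 − (1.6045 + 0.21162 + 1.5247) = 0.91614 g → mol O = 0.91614 ÷ 15.999 = 0.057262 mol
Divide by the smallest (0.019082 mol): C 7.001, H 11.002, Br 1.000, O 3.001

C7H11BrO3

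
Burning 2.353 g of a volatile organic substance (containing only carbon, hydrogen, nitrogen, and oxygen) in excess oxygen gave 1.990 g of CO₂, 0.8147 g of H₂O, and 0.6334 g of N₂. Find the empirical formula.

C2H4N2O3

mol C = 1.990 g CO₂ ÷ 44.009 g/mol = 0.045218 mol
mol H = 2 × 0.8147 g H₂O ÷ 18.015 g/mol = 0.090447 mol
mol N = 2 × 0.6334 g N₂ ÷ 28.014 g/mol = 0.045220 mol
mass O = 2.353 − (0.54311 + 0.091170 + 0.63340) = 1.0853 g → mol O = 1.0853 ÷ 15.999 = 0.067836 mol
Divide by the smallest (0.045218 mol): C 1.000, H 2.000, N 1.000, O 1.500
Multiplying each by 2 gives whole numbers: C 2.00, H 4.00, N 2.00, O 3.00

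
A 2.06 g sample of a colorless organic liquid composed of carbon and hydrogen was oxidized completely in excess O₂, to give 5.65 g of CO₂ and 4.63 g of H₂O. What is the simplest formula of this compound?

CH4

mol C = 5.65 g CO₂ ÷ 44.009 g/mol = 0.1284 mol
mol H = 2 × 4.63 g H₂O ÷ 18.015 g/mol = 0.5140 mol
Divide by the smallest (0.1284 mol): C 1.000, H 4.004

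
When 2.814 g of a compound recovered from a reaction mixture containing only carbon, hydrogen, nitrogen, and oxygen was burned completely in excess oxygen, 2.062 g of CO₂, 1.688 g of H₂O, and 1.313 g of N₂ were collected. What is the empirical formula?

CH4N2O

mol C = 2.062 g CO₂ ÷ 44.009 g/mol = 0.046854 mol
mol H = 2 × 1.688 g H₂O ÷ 18.015 g/mol = 0.18740 mol
mol N = 2 × 1.313 g N₂ ÷ 28.014 g/mol = 0.093739 mol
mass O = 2.814 − (0.56276 + 0.18890 + 1.3130) = 0.74934 g → mol O = 0.74934 ÷ 15.999 = 0.046837 mol
Divide by the smallest (0.046837 mol): C 1.000, H 4.001, N 2.001, O 1.000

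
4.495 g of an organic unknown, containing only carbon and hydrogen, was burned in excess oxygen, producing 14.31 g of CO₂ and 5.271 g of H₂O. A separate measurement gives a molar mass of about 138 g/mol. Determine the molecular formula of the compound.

mol C = 14.31 g CO₂ ÷ 44.009 g/mol = 0.32516 mol
mol H = 2 × 5.271 g H₂O ÷ 18.015 g/mol = 0.58518 mol
Divide by the smallest (0.32516 mol): C 1.000, H 1.800
Multiplying each by 5 gives whole numbers: C 5.00, H 9.00
Empirical formula: C5H9
Empirical-formula mass = 69.13 g/mol; 138 ÷ 69.13 ≈ 2, so the molecular formula is C10H18.

C10H18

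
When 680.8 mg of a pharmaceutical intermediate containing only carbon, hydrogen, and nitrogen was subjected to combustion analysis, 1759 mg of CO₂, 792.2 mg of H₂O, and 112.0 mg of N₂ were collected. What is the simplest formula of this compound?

C5H11N

mol C = 1.759 g CO₂ ÷ 44.009 g/mol = 0.039969 mol
mol H = 2 × 0.7922 g H₂O ÷ 18.015 g/mol = 0.087949 mol
mol N = 2 × 0.1120 g N₂ ÷ 28.014 g/mol = 0.0079960 mol
Divide by the smallest (0.0079960 mol): C 4.999, H 10.999, N 1.000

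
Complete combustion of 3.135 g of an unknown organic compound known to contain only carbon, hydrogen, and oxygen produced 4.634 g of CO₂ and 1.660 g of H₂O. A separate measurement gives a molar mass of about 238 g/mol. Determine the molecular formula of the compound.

mol C = 4.634 g CO₂ ÷ 44.009 g/mol = 0.10530 mol
mol H = 2 × 1.660 g H₂O ÷ 18.015 g/mol = 0.18429 mol
mass O = 3.135 − (1.2647 + 0.18577) = 1.6845 g → mol O = 1.6845 ÷ 15.999 = 0.10529 mol
Divide by the smallest (0.10529 mol): C 1.000, H 1.750, O 1.000
Multiplying each by 4 gives whole numbers: C 4.00, H 7.00, O 4.00
Empirical formula: C4H7O4
Empirical-formula mass = 119.10 g/mol; 238 ÷ 119.10 ≈ 2, so the molecular formula is C8H14O8.

C8H14O8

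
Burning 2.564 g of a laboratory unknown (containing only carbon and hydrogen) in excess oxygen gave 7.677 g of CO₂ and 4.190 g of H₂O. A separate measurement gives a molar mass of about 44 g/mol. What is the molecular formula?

C3H8

mol C = 7.677 g CO₂ ÷ 44.009 g/mol = 0.17444 mol
mol H = 2 × 4.190 g H₂O ÷ 18.015 g/mol = 0.46517 mol
Divide by the smallest (0.17444 mol): C 1.000, H 2.667
Multiplying each by 3 gives whole numbers: C 3.00, H 8.00
Empirical formula: C3H8
Empirical-formula mass = 44.10 g/mol; 44 ÷ 44.10 ≈ 1, so the molecular formula is C3H8.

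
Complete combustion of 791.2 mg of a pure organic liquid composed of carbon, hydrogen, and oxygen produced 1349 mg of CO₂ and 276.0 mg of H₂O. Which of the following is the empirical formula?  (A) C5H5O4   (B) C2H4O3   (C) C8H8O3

(A) C5H5O4

mol C = 1.349 g CO₂ ÷ 44.009 g/mol = 0.030653 mol
mol H = 2 × 0.2760 g H₂O ÷ 18.015 g/mol = 0.030641 mol
mass O = 0.7912 − (0.36817 + 0.030886) = 0.39214 g → mol O = 0.39214 ÷ 15.999 = 0.024510 mol
Divide by the smallest (0.024510 mol): C 1.251, H 1.250, O 1.000
Multiplying each by 4 gives whole numbers: C 5.00, H 5.00, O 4.00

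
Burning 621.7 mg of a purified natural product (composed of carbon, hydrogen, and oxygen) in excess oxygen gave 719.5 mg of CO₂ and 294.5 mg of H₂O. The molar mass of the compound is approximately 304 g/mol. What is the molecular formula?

C8H16O12

mol C = 0.7195 g CO₂ ÷ 44.009 g/mol = 0.016349 mol
mol H = 2 × 0.2945 g H₂O ÷ 18.015 g/mol = 0.032695 mol
mass O = 0.6217 − (0.19637 + 0.032957) = 0.39238 g → mol O = 0.39238 ÷ 15.999 = 0.024525 mol
Divide by the smallest (0.016349 mol): C 1.000, H 2.000, O 1.500
Multiplying each by 2 gives whole numbers: C 2.00, H 4.00, O 3.00
Empirical formula: C2H4O3
Empirical-formula mass = 76.05 g/mol; 304 ÷ 76.05 ≈ 4, so the molecular formula is C8H16O12.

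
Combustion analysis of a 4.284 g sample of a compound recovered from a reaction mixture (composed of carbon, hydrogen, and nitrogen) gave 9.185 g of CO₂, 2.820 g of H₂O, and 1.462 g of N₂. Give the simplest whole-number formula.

C2H3N

mol C = 9.185 g CO₂ ÷ 44.009 g/mol = 0.20871 mol
mol H = 2 × 2.820 g H₂O ÷ 18.015 g/mol = 0.31307 mol
mol N = 2 × 1.462 g N₂ ÷ 28.014 g/mol = 0.10438 mol
Divide by the smallest (0.10438 mol): C 2.000, H 2.999, N 1.000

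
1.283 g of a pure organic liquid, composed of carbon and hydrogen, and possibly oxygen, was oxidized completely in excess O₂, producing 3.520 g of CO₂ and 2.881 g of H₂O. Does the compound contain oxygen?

mol C = 3.520 g CO₂ ÷ 44.009 g/mol = 0.079984 mol
mol H = 2 × 2.881 g H₂O ÷ 18.015 g/mol = 0.31984 mol
C and H together account for 1.2831 g — essentially the entire 1.283 g sample — so the compound contains no oxygen.

no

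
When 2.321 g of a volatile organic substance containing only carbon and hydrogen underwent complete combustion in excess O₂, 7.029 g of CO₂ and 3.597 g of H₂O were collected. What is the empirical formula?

mol C = 7.029 g CO₂ ÷ 44.009 g/mol = 0.15972 mol
mol H = 2 × 3.597 g H₂O ÷ 18.015 g/mol = 0.39933 mol
Divide by the smallest (0.15972 mol): C 1.000, H 2.500
Multiplying each by 2 gives whole numbers: C 2.00, H 5.00

C2H5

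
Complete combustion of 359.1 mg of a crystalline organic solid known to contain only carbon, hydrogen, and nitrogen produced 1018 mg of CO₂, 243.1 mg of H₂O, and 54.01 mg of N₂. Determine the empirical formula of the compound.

C6H7N

mol C = 1.018 g CO₂ ÷ 44.009 g/mol = 0.023132 mol
mol H = 2 × 0.2431 g H₂O ÷ 18.015 g/mol = 0.026989 mol
mol N = 2 × 0.05401 g N₂ ÷ 28.014 g/mol = 0.0038559 mol
Divide by the smallest (0.0038559 mol): C 5.999, H 6.999, N 1.000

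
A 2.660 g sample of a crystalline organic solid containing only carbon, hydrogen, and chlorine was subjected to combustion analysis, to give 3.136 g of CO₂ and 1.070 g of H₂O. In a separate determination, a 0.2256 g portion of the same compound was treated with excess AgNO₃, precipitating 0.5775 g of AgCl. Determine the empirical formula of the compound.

mol C = 3.136 g CO₂ ÷ 44.009 g/mol = 0.071258 mol
mol H = 2 × 1.070 g H₂O ÷ 18.015 g/mol = 0.11879 mol
From the AgCl data: mol Cl per gram of compound = (0.5775 ÷ 143.318) ÷ 0.2256 = 0.017861 mol/g, so in the 2.660 g combustion sample mol Cl = 0.047511 mol
Divide by the smallest (0.047511 mol): C 1.500, H 2.500, Cl 1.000
Multiplying each by 2 gives whole numbers: C 3.00, H 5.00, Cl 2.00

C3H5Cl2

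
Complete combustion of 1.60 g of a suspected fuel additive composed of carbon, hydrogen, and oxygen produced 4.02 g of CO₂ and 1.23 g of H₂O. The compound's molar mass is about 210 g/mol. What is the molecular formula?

mol C = 4.02 g CO₂ ÷ 44.009 g/mol = 0.09134 mol
mol H = 2 × 1.23 g H₂O ÷ 18.015 g/mol = 0.1366 mol
mass O = 1.60 − (1.097 + 0.1376) = 0.3652 g → mol O = 0.3652 ÷ 15.999 = 0.02283 mol
Divide by the smallest (0.02283 mol): C 4.002, H 5.982, O 1.000
Empirical formula: C4H6O
Empirical-formula mass = 70.09 g/mol; 210 ÷ 70.09 ≈ 3, so the molecular formula is C12H18O3.

C12H18O3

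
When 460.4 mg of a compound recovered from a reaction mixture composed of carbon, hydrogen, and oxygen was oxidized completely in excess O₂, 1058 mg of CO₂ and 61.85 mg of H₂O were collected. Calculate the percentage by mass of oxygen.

mol C = 1.058 g CO₂ ÷ 44.009 g/mol = 0.024041 mol
mol H = 2 × 0.06185 g H₂O ÷ 18.015 g/mol = 0.0068665 mol
mass O = 0.4604 − (0.28875 + 0.0069214) = 0.16473 g → mol O = 0.16473 ÷ 15.999 = 0.010296 mol
mass % O = 0.16473 g ÷ 0.4604 g × 100%

35.78%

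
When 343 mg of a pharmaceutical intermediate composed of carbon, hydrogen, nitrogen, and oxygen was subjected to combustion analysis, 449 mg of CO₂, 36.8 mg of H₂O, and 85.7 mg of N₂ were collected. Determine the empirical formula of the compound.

mol C = 0.449 g CO₂ ÷ 44.009 g/mol = 0.01020 mol
mol H = 2 × 0.0368 g H₂O ÷ 18.015 g/mol = 0.004085 mol
mol N = 2 × 0.0857 g N₂ ÷ 28.014 g/mol = 0.006118 mol
mass O = 0.343 − (0.1225 + 0.004118 + 0.08570) = 0.1306 g → mol O = 0.1306 ÷ 15.999 = 0.008166 mol
Divide by the smallest (0.004085 mol): C 2.497, H 1.000, N 1.498, O 1.999
Multiplying each by 2 gives whole numbers: C 4.99, H 2.00, N 3.00, O 4.00

C5H2N3O4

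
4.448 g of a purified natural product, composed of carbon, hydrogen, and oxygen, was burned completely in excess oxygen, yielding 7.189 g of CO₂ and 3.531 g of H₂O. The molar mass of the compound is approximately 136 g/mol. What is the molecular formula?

C5H12O4

mol C = 7.189 g CO₂ ÷ 44.009 g/mol = 0.16335 mol
mol H = 2 × 3.531 g H₂O ÷ 18.015 g/mol = 0.39201 mol
mass O = 4.448 − (1.9620 + 0.39514) = 2.0908 g → mol O = 2.0908 ÷ 15.999 = 0.13068 mol
Divide by the smallest (0.13068 mol): C 1.250, H 3.000, O 1.000
Multiplying each by 4 gives whole numbers: C 5.00, H 12.00, O 4.00
Empirical formula: C5H12O4
Empirical-formula mass = 136.15 g/mol; 136 ÷ 136.15 ≈ 1, so the molecular formula is C5H12O4.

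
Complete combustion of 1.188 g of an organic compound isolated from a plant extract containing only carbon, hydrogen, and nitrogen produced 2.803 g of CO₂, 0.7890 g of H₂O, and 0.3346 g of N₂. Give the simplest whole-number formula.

mol C = 2.803 g CO₂ ÷ 44.009 g/mol = 0.063692 mol
mol H = 2 × 0.7890 g H₂O ÷ 18.015 g/mol = 0.087594 mol
mol N = 2 × 0.3346 g N₂ ÷ 28.014 g/mol = 0.023888 mol
Divide by the smallest (0.023888 mol): C 2.666, H 3.667, N 1.000
Multiplying each by 3 gives whole numbers: C 8.00, H 11.00, N 3.00

C8H11N3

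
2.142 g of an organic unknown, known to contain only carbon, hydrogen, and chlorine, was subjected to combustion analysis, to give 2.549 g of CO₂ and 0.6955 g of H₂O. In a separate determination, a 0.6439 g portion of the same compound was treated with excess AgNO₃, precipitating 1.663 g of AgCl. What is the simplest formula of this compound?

C3H4Cl2

mol C = 2.549 g CO₂ ÷ 44.009 g/mol = 0.057920 mol
mol H = 2 × 0.6955 g H₂O ÷ 18.015 g/mol = 0.077213 mol
From the AgCl data: mol Cl per gram of compound = (1.663 ÷ 143.318) ÷ 0.6439 = 0.018021 mol/g, so in the 2.142 g combustion sample mol Cl = 0.038600 mol
Divide by the smallest (0.038600 mol): C 1.500, H 2.000, Cl 1.000
Multiplying each by 2 gives whole numbers: C 3.00, H 4.00, Cl 2.00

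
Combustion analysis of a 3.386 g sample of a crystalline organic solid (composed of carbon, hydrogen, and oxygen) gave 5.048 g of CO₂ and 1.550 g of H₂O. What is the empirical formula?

C2H3O2

mol C = 5.048 g CO₂ ÷ 44.009 g/mol = 0.11470 mol
mol H = 2 × 1.550 g H₂O ÷ 18.015 g/mol = 0.17208 mol
mass O = 3.386 − (1.3777 + 0.17346) = 1.8348 g → mol O = 1.8348 ÷ 15.999 = 0.11468 mol
Divide by the smallest (0.11468 mol): C 1.000, H 1.500, O 1.000
Multiplying each by 2 gives whole numbers: C 2.00, H 3.00, O 2.00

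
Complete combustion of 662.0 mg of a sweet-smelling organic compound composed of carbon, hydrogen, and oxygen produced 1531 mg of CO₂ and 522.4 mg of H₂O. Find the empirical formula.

C3H5O

mol C = 1.531 g CO₂ ÷ 44.009 g/mol = 0.034788 mol
mol H = 2 × 0.5224 g H₂O ÷ 18.015 g/mol = 0.057996 mol
mass O = 0.6620 − (0.41784 + 0.058460) = 0.18570 g → mol O = 0.18570 ÷ 15.999 = 0.011607 mol
Divide by the smallest (0.011607 mol): C 2.997, H 4.997, O 1.000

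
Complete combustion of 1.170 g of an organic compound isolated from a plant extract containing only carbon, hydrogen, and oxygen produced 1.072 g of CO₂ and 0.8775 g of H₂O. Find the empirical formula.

CH4O2

mol C = 1.072 g CO₂ ÷ 44.009 g/mol = 0.024359 mol
mol H = 2 × 0.8775 g H₂O ÷ 18.015 g/mol = 0.097419 mol
mass O = 1.170 − (0.29257 + 0.098198) = 0.77923 g → mol O = 0.77923 ÷ 15.999 = 0.048705 mol
Divide by the smallest (0.024359 mol): C 1.000, H 3.999, O 1.999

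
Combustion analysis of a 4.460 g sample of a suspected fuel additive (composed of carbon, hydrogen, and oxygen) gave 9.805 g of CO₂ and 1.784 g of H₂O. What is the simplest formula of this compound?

C9H8O4

mol C = 9.805 g CO₂ ÷ 44.009 g/mol = 0.22280 mol
mol H = 2 × 1.784 g H₂O ÷ 18.015 g/mol = 0.19806 mol
mass O = 4.460 − (2.6760 + 0.19964) = 1.5844 g → mol O = 1.5844 ÷ 15.999 = 0.099029 mol
Divide by the smallest (0.099029 mol): C 2.250, H 2.000, O 1.000
Multiplying each by 4 gives whole numbers: C 9.00, H 8.00, O 4.00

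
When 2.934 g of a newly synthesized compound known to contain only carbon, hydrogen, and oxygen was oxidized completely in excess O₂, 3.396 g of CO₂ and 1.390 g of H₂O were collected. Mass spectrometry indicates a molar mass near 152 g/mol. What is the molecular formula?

mol C = 3.396 g CO₂ ÷ 44.009 g/mol = 0.077166 mol
mol H = 2 × 1.390 g H₂O ÷ 18.015 g/mol = 0.15432 mol
mass O = 2.934 − (0.92684 + 0.15555) = 1.8516 g → mol O = 1.8516 ÷ 15.999 = 0.11573 mol
Divide by the smallest (0.077166 mol): C 1.000, H 2.000, O 1.500
Multiplying each by 2 gives whole numbers: C 2.00, H 4.00, O 3.00
Empirical formula: C2H4O3
Empirical-formula mass = 76.05 g/mol; 152 ÷ 76.05 ≈ 2, so the molecular formula is C4H8O6.

C4H8O6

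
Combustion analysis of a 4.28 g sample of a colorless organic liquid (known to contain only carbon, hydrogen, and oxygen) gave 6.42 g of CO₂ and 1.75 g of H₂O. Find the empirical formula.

mol C = 6.42 g CO₂ ÷ 44.009 g/mol = 0.1459 mol
mol H = 2 × 1.75 g H₂O ÷ 18.015 g/mol = 0.1943 mol
mass O = 4.28 − (1.752 + 0.1958) = 2.332 g → mol O = 2.332 ÷ 15.999 = 0.1458 mol
Divide by the smallest (0.1458 mol): C 1.001, H 1.333, O 1.000
Multiplying each by 3 gives whole numbers: C 3.00, H 4.00, O 3.00

C3H4O3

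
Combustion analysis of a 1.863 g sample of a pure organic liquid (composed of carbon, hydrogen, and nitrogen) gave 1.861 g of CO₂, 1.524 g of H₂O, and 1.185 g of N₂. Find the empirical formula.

CH4N2

mol C = 1.861 g CO₂ ÷ 44.009 g/mol = 0.042287 mol
mol H = 2 × 1.524 g H₂O ÷ 18.015 g/mol = 0.16919 mol
mol N = 2 × 1.185 g N₂ ÷ 28.014 g/mol = 0.084601 mol
Divide by the smallest (0.042287 mol): C 1.000, H 4.001, N 2.001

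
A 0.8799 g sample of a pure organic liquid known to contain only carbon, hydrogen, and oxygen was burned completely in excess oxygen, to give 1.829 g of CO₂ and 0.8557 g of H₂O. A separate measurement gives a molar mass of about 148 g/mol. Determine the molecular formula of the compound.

mol C = 1.829 g CO₂ ÷ 44.009 g/mol = 0.041560 mol
mol H = 2 × 0.8557 g H₂O ÷ 18.015 g/mol = 0.094999 mol
mass O = 0.8799 − (0.49917 + 0.095759) = 0.28497 g → mol O = 0.28497 ÷ 15.999 = 0.017812 mol
Divide by the smallest (0.017812 mol): C 2.333, H 5.334, O 1.000
Multiplying each by 3 gives whole numbers: C 7.00, H 16.00, O 3.00
Empirical formula: C7H16O3
Empirical-formula mass = 148.20 g/mol; 148 ÷ 148.20 ≈ 1, so the molecular formula is C7H16O3.

C7H16O3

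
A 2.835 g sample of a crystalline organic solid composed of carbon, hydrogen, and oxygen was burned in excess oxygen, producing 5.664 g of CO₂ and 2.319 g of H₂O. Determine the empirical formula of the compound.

C2H4O

mol C = 5.664 g CO₂ ÷ 44.009 g/mol = 0.12870 mol
mol H = 2 × 2.319 g H₂O ÷ 18.015 g/mol = 0.25745 mol
mass O = 2.835 − (1.5458 + 0.25951) = 1.0297 g → mol O = 1.0297 ÷ 15.999 = 0.064358 mol
Divide by the smallest (0.064358 mol): C 2.000, H 4.000, O 1.000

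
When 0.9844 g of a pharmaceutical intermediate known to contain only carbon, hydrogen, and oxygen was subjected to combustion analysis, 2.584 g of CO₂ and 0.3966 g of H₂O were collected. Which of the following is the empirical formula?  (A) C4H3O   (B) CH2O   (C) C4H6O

mol C = 2.584 g CO₂ ÷ 44.009 g/mol = 0.058715 mol
mol H = 2 × 0.3966 g H₂O ÷ 18.015 g/mol = 0.044030 mol
mass O = 0.9844 − (0.70523 + 0.044382) = 0.23479 g → mol O = 0.23479 ÷ 15.999 = 0.014675 mol
Divide by the smallest (0.014675 mol): C 4.001, H 3.000, O 1.000

(A) C4H3O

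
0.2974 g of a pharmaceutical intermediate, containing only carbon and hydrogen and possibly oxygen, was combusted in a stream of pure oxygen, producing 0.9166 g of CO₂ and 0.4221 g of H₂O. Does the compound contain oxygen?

mol C = 0.9166 g CO₂ ÷ 44.009 g/mol = 0.020828 mol
mol H = 2 × 0.4221 g H₂O ÷ 18.015 g/mol = 0.046861 mol
C and H together account for 0.29740 g — essentially the entire 0.2974 g sample — so the compound contains no oxygen.

no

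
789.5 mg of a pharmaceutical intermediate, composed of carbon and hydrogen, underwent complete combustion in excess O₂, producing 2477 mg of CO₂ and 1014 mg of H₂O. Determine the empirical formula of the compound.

mol C = 2.477 g CO₂ ÷ 44.009 g/mol = 0.056284 mol
mol H = 2 × 1.014 g H₂O ÷ 18.015 g/mol = 0.11257 mol
Divide by the smallest (0.056284 mol): C 1.000, H 2.000

CH2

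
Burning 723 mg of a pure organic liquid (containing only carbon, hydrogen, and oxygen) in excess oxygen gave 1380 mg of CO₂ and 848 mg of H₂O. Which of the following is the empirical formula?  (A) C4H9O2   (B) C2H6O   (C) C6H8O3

(B) C2H6O

mol C = 1.38 g CO₂ ÷ 44.009 g/mol = 0.03136 mol
mol H = 2 × 0.848 g H₂O ÷ 18.015 g/mol = 0.09414 mol
mass O = 0.723 − (0.3766 + 0.09490) = 0.2515 g → mol O = 0.2515 ÷ 15.999 = 0.01572 mol
Divide by the smallest (0.01572 mol): C 1.995, H 5.990, O 1.000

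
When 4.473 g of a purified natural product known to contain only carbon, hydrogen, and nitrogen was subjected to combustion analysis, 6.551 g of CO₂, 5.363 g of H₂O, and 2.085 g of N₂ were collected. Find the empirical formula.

mol C = 6.551 g CO₂ ÷ 44.009 g/mol = 0.14886 mol
mol H = 2 × 5.363 g H₂O ÷ 18.015 g/mol = 0.59539 mol
mol N = 2 × 2.085 g N₂ ÷ 28.014 g/mol = 0.14885 mol
Divide by the smallest (0.14885 mol): C 1.000, H 4.000, N 1.000

CH4N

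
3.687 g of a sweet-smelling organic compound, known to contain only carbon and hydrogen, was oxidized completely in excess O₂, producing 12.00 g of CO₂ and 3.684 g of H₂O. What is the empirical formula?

mol C = 12.00 g CO₂ ÷ 44.009 g/mol = 0.27267 mol
mol H = 2 × 3.684 g H₂O ÷ 18.015 g/mol = 0.40899 mol
Divide by the smallest (0.27267 mol): C 1.000, H 1.500
Multiplying each by 2 gives whole numbers: C 2.00, H 3.00

C2H3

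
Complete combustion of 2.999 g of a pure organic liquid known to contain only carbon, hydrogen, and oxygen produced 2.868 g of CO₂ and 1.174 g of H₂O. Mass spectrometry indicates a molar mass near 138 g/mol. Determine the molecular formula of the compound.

C3H6O6

mol C = 2.868 g CO₂ ÷ 44.009 g/mol = 0.065168 mol
mol H = 2 × 1.174 g H₂O ÷ 18.015 g/mol = 0.13034 mol
mass O = 2.999 − (0.78274 + 0.13138) = 2.0849 g → mol O = 2.0849 ÷ 15.999 = 0.13031 mol
Divide by the smallest (0.065168 mol): C 1.000, H 2.000, O 2.000
Empirical formula: CH2O2
Empirical-formula mass = 46.02 g/mol; 138 ÷ 46.02 ≈ 3, so the molecular formula is C3H6O6.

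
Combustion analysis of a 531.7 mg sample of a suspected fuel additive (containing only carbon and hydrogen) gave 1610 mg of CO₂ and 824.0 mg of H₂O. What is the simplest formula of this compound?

mol C = 1.610 g CO₂ ÷ 44.009 g/mol = 0.036583 mol
mol H = 2 × 0.8240 g H₂O ÷ 18.015 g/mol = 0.091479 mol
Divide by the smallest (0.036583 mol): C 1.000, H 2.501
Multiplying each by 2 gives whole numbers: C 2.00, H 5.00

C2H5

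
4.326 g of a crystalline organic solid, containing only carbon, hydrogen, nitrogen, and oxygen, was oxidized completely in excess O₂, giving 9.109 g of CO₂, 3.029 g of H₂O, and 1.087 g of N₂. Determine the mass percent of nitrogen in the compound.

mol C = 9.109 g CO₂ ÷ 44.009 g/mol = 0.20698 mol
mol H = 2 × 3.029 g H₂O ÷ 18.015 g/mol = 0.33628 mol
mol N = 2 × 1.087 g N₂ ÷ 28.014 g/mol = 0.077604 mol
mass O = 4.326 − (2.4860 + 0.33897 + 1.0870) = 0.41399 g → mol O = 0.41399 ÷ 15.999 = 0.025876 mol
mass % N = 1.0870 g ÷ 4.326 g × 100%

25.13%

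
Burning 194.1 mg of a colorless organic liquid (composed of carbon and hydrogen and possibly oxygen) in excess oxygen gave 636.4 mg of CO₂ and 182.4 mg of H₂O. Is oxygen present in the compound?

mol C = 0.6364 g CO₂ ÷ 44.009 g/mol = 0.014461 mol
mol H = 2 × 0.1824 g H₂O ÷ 18.015 g/mol = 0.020250 mol
C and H together account for 0.19410 g — essentially the entire 0.1941 g sample — so the compound contains no oxygen.

no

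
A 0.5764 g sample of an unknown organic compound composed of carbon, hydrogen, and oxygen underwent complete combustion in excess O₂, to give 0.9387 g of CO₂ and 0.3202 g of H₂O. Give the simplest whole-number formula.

mol C = 0.9387 g CO₂ ÷ 44.009 g/mol = 0.021330 mol
mol H = 2 × 0.3202 g H₂O ÷ 18.015 g/mol = 0.035548 mol
mass O = 0.5764 − (0.25619 + 0.035833) = 0.28438 g → mol O = 0.28438 ÷ 15.999 = 0.017775 mol
Divide by the smallest (0.017775 mol): C 1.200, H 2.000, O 1.000
Multiplying each by 5 gives whole numbers: C 6.00, H 10.00, O 5.00

C6H10O5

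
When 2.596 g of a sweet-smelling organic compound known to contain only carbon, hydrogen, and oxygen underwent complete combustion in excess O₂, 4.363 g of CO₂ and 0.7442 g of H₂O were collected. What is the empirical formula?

C6H5O5

mol C = 4.363 g CO₂ ÷ 44.009 g/mol = 0.099139 mol
mol H = 2 × 0.7442 g H₂O ÷ 18.015 g/mol = 0.082620 mol
mass O = 2.596 − (1.1908 + 0.083281) = 1.3220 g → mol O = 1.3220 ÷ 15.999 = 0.082628 mol
Divide by the smallest (0.082620 mol): C 1.200, H 1.000, O 1.000
Multiplying each by 5 gives whole numbers: C 6.00, H 5.00, O 5.00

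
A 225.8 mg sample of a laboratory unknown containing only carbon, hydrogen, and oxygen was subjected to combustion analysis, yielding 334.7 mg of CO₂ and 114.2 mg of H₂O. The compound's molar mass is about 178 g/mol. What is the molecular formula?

mol C = 0.3347 g CO₂ ÷ 44.009 g/mol = 0.0076053 mol
mol H = 2 × 0.1142 g H₂O ÷ 18.015 g/mol = 0.012678 mol
mass O = 0.2258 − (0.091347 + 0.012780) = 0.12167 g → mol O = 0.12167 ÷ 15.999 = 0.0076051 mol
Divide by the smallest (0.0076051 mol): C 1.000, H 1.667, O 1.000
Multiplying each by 3 gives whole numbers: C 3.00, H 5.00, O 3.00
Empirical formula: C3H5O3
Empirical-formula mass = 89.07 g/mol; 178 ÷ 89.07 ≈ 2, so the molecular formula is C6H10O6.

C6H10O6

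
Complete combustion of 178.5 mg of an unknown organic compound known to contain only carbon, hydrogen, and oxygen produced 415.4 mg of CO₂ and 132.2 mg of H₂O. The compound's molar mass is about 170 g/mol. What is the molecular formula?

mol C = 0.4154 g CO₂ ÷ 44.009 g/mol = 0.0094390 mol
mol H = 2 × 0.1322 g H₂O ÷ 18.015 g/mol = 0.014677 mol
mass O = 0.1785 − (0.11337 + 0.014794) = 0.050334 g → mol O = 0.050334 ÷ 15.999 = 0.0031461 mol
Divide by the smallest (0.0031461 mol): C 3.000, H 4.665, O 1.000
Multiplying each by 3 gives whole numbers: C 9.00, H 14.00, O 3.00
Empirical formula: C9H14O3
Empirical-formula mass = 170.21 g/mol; 170 ÷ 170.21 ≈ 1, so the molecular formula is C9H14O3.

C9H14O3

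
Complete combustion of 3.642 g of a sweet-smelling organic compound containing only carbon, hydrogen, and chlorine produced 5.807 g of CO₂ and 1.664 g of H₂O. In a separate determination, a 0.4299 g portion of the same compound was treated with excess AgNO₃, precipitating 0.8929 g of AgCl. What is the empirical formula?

mol C = 5.807 g CO₂ ÷ 44.009 g/mol = 0.13195 mol
mol H = 2 × 1.664 g H₂O ÷ 18.015 g/mol = 0.18473 mol
From the AgCl data: mol Cl per gram of compound = (0.8929 ÷ 143.318) ÷ 0.4299 = 0.014492 mol/g, so in the 3.642 g combustion sample mol Cl = 0.052781 mol
Divide by the smallest (0.052781 mol): C 2.500, H 3.500, Cl 1.000
Multiplying each by 2 gives whole numbers: C 5.00, H 7.00, Cl 2.00

C5H7Cl2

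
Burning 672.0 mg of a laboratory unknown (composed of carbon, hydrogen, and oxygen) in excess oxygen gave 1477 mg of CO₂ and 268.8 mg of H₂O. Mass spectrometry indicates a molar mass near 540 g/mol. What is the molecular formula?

mol C = 1.477 g CO₂ ÷ 44.009 g/mol = 0.033561 mol
mol H = 2 × 0.2688 g H₂O ÷ 18.015 g/mol = 0.029842 mol
mass O = 0.6720 − (0.40310 + 0.030081) = 0.23881 g → mol O = 0.23881 ÷ 15.999 = 0.014927 mol
Divide by the smallest (0.014927 mol): C 2.248, H 1.999, O 1.000
Multiplying each by 4 gives whole numbers: C 8.99, H 8.00, O 4.00
Empirical formula: C9H8O4
Empirical-formula mass = 180.16 g/mol; 540 ÷ 180.16 ≈ 3, so the molecular formula is C27H24O12.

C27H24O12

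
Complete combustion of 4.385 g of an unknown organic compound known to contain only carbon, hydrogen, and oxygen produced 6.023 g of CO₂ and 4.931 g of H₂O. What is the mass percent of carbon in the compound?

37.49%

mol C = 6.023 g CO₂ ÷ 44.009 g/mol = 0.13686 mol
mol H = 2 × 4.931 g H₂O ÷ 18.015 g/mol = 0.54743 mol
mass O = 4.385 − (1.6438 + 0.55181) = 2.1894 g → mol O = 2.1894 ÷ 15.999 = 0.13684 mol
mass % C = 1.6438 g ÷ 4.385 g × 100%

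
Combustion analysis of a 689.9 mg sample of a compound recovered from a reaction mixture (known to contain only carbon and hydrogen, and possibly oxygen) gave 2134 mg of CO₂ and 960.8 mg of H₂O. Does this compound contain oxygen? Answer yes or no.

mol C = 2.134 g CO₂ ÷ 44.009 g/mol = 0.048490 mol
mol H = 2 × 0.9608 g H₂O ÷ 18.015 g/mol = 0.10667 mol
C and H together account for 0.68993 g — essentially the entire 0.6899 g sample — so the compound contains no oxygen.

no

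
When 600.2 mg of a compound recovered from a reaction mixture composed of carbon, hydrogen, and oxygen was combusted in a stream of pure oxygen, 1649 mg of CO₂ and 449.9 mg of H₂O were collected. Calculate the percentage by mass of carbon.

74.98%

mol C = 1.649 g CO₂ ÷ 44.009 g/mol = 0.037470 mol
mol H = 2 × 0.4499 g H₂O ÷ 18.015 g/mol = 0.049947 mol
mass O = 0.6002 − (0.45005 + 0.050347) = 0.099806 g → mol O = 0.099806 ÷ 15.999 = 0.0062382 mol
mass % C = 0.45005 g ÷ 0.6002 g × 100%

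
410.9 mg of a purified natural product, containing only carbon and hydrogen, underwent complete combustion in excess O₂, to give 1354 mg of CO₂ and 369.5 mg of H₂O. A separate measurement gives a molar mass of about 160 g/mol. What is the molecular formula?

mol C = 1.354 g CO₂ ÷ 44.009 g/mol = 0.030766 mol
mol H = 2 × 0.3695 g H₂O ÷ 18.015 g/mol = 0.041021 mol
Divide by the smallest (0.030766 mol): C 1.000, H 1.333
Multiplying each by 3 gives whole numbers: C 3.00, H 4.00
Empirical formula: C3H4
Empirical-formula mass = 40.06 g/mol; 160 ÷ 40.06 ≈ 4, so the molecular formula is C12H16.

C12H16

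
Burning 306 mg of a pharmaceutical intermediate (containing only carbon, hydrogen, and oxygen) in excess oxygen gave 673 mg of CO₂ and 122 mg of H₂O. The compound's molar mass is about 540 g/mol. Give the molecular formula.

C27H24O12

mol C = 0.673 g CO₂ ÷ 44.009 g/mol = 0.01529 mol
mol H = 2 × 0.122 g H₂O ÷ 18.015 g/mol = 0.01354 mol
mass O = 0.306 − (0.1837 + 0.01365) = 0.1087 g → mol O = 0.1087 ÷ 15.999 = 0.006792 mol
Divide by the smallest (0.006792 mol): C 2.251, H 1.994, O 1.000
Multiplying each by 4 gives whole numbers: C 9.01, H 7.98, O 4.00
Empirical formula: C9H8O4
Empirical-formula mass = 180.16 g/mol; 540 ÷ 180.16 ≈ 3, so the molecular formula is C27H24O12.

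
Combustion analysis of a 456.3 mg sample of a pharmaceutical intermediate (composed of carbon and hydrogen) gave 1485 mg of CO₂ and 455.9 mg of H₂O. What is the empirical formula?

mol C = 1.485 g CO₂ ÷ 44.009 g/mol = 0.033743 mol
mol H = 2 × 0.4559 g H₂O ÷ 18.015 g/mol = 0.050613 mol
Divide by the smallest (0.033743 mol): C 1.000, H 1.500
Multiplying each by 2 gives whole numbers: C 2.00, H 3.00

C2H3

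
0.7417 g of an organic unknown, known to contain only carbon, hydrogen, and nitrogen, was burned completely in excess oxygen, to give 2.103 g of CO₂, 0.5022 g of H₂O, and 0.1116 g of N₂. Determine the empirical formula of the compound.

C6H7N

mol C = 2.103 g CO₂ ÷ 44.009 g/mol = 0.047786 mol
mol H = 2 × 0.5022 g H₂O ÷ 18.015 g/mol = 0.055754 mol
mol N = 2 × 0.1116 g N₂ ÷ 28.014 g/mol = 0.0079674 mol
Divide by the smallest (0.0079674 mol): C 5.998, H 6.998, N 1.000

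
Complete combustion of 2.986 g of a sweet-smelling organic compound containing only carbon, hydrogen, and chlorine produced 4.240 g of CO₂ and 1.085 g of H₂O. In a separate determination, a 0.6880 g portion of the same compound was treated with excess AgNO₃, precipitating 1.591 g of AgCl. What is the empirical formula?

C4H5Cl2

mol C = 4.240 g CO₂ ÷ 44.009 g/mol = 0.096344 mol
mol H = 2 × 1.085 g H₂O ÷ 18.015 g/mol = 0.12046 mol
From the AgCl data: mol Cl per gram of compound = (1.591 ÷ 143.318) ÷ 0.6880 = 0.016135 mol/g, so in the 2.986 g combustion sample mol Cl = 0.048180 mol
Divide by the smallest (0.048180 mol): C 2.000, H 2.500, Cl 1.000
Multiplying each by 2 gives whole numbers: C 4.00, H 5.00, Cl 2.00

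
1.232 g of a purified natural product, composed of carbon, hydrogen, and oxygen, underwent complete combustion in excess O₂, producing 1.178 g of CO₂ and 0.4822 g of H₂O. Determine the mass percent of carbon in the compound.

26.10%

mol C = 1.178 g CO₂ ÷ 44.009 g/mol = 0.026767 mol
mol H = 2 × 0.4822 g H₂O ÷ 18.015 g/mol = 0.053533 mol
mass O = 1.232 − (0.32150 + 0.053961) = 0.85654 g → mol O = 0.85654 ÷ 15.999 = 0.053537 mol
mass % C = 0.32150 g ÷ 1.232 g × 100%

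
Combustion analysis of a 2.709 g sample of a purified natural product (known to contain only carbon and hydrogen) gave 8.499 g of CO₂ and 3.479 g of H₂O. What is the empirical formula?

CH2

mol C = 8.499 g CO₂ ÷ 44.009 g/mol = 0.19312 mol
mol H = 2 × 3.479 g H₂O ÷ 18.015 g/mol = 0.38623 mol
Divide by the smallest (0.19312 mol): C 1.000, H 2.000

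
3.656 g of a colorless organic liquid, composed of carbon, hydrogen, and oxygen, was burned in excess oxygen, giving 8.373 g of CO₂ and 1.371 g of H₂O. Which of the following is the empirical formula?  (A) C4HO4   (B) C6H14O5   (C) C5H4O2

(C) C5H4O2

mol C = 8.373 g CO₂ ÷ 44.009 g/mol = 0.19026 mol
mol H = 2 × 1.371 g H₂O ÷ 18.015 g/mol = 0.15221 mol
mass O = 3.656 − (2.2852 + 0.15342) = 1.2174 g → mol O = 1.2174 ÷ 15.999 = 0.076093 mol
Divide by the smallest (0.076093 mol): C 2.500, H 2.000, O 1.000
Multiplying each by 2 gives whole numbers: C 5.00, H 4.00, O 2.00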